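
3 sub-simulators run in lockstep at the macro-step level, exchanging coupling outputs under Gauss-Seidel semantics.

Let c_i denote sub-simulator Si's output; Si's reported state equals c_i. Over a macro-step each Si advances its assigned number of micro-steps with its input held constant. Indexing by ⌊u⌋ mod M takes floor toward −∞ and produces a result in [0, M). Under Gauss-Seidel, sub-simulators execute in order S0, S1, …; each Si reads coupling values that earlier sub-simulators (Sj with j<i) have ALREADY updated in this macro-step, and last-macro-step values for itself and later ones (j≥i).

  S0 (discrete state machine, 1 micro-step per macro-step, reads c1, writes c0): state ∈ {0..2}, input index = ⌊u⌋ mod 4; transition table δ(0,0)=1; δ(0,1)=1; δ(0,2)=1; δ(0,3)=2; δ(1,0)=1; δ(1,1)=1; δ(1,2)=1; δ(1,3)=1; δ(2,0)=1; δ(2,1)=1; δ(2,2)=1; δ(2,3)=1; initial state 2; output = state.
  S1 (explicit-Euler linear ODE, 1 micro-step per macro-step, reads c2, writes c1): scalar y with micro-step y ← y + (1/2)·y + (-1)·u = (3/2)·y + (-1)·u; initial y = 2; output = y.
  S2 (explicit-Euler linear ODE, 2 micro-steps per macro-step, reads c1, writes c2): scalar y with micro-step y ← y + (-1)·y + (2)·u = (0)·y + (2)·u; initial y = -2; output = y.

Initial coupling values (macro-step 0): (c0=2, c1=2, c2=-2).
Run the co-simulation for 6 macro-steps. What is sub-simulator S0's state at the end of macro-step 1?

macro 1: S0 reads c1=2 → after 1×micro: 1; S1 reads c2=-2 → after 1×micro: 5; S2 reads c1=5 → after 2×micro: 10 ⇒ (c0=1, c1=5, c2=10)
macro 2: S0 reads c1=5 → after 1×micro: 1; S1 reads c2=10 → after 1×micro: -5/2; S2 reads c1=-5/2 → after 2×micro: -5 ⇒ (c0=1, c1=-5/2, c2=-5)
macro 3: S0 reads c1=-5/2 → after 1×micro: 1; S1 reads c2=-5 → after 1×micro: 5/4; S2 reads c1=5/4 → after 2×micro: 5/2 ⇒ (c0=1, c1=5/4, c2=5/2)
macro 4: S0 reads c1=5/4 → after 1×micro: 1; S1 reads c2=5/2 → after 1×micro: -5/8; S2 reads c1=-5/8 → after 2×micro: -5/4 ⇒ (c0=1, c1=-5/8, c2=-5/4)
macro 5: S0 reads c1=-5/8 → after 1×micro: 1; S1 reads c2=-5/4 → after 1×micro: 5/16; S2 reads c1=5/16 → after 2×micro: 5/8 ⇒ (c0=1, c1=5/16, c2=5/8)
macro 6: S0 reads c1=5/16 → after 1×micro: 1; S1 reads c2=5/8 → after 1×micro: -5/32; S2 reads c1=-5/32 → after 2×micro: -5/16 ⇒ (c0=1, c1=-5/32, c2=-5/16)

S0 state at macro-step 1 = 1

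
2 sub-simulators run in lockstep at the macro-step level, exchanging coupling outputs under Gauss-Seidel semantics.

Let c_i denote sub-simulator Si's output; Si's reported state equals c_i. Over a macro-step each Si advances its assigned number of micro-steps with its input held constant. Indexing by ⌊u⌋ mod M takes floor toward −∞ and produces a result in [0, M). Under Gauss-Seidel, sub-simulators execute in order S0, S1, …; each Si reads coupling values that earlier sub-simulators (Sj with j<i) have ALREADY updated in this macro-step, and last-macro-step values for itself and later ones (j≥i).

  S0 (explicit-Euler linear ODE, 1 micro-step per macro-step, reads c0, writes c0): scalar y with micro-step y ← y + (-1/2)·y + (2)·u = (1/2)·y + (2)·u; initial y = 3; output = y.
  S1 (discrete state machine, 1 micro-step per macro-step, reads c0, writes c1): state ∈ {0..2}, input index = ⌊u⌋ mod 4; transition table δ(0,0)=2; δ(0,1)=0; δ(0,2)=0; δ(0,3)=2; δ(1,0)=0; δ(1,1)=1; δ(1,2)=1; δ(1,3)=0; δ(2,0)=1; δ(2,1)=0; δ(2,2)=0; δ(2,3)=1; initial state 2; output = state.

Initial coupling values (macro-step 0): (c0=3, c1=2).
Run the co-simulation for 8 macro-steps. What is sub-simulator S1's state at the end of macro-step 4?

S1 state at macro-step 4 = 1

macro 1: S0 reads c0=3 → after 1×micro: 15/2; S1 reads c0=15/2 → after 1×micro: 1 ⇒ (c0=15/2, c1=1)
macro 2: S0 reads c0=15/2 → after 1×micro: 75/4; S1 reads c0=75/4 → after 1×micro: 1 ⇒ (c0=75/4, c1=1)
macro 3: S0 reads c0=75/4 → after 1×micro: 375/8; S1 reads c0=375/8 → after 1×micro: 1 ⇒ (c0=375/8, c1=1)
macro 4: S0 reads c0=375/8 → after 1×micro: 1875/16; S1 reads c0=1875/16 → after 1×micro: 1 ⇒ (c0=1875/16, c1=1)
macro 5: S0 reads c0=1875/16 → after 1×micro: 9375/32; S1 reads c0=9375/32 → after 1×micro: 0 ⇒ (c0=9375/32, c1=0)
macro 6: S0 reads c0=9375/32 → after 1×micro: 46875/64; S1 reads c0=46875/64 → after 1×micro: 2 ⇒ (c0=46875/64, c1=2)
macro 7: S0 reads c0=46875/64 → after 1×micro: 234375/128; S1 reads c0=234375/128 → after 1×micro: 1 ⇒ (c0=234375/128, c1=1)
macro 8: S0 reads c0=234375/128 → after 1×micro: 1171875/256; S1 reads c0=1171875/256 → after 1×micro: 1 ⇒ (c0=1171875/256, c1=1)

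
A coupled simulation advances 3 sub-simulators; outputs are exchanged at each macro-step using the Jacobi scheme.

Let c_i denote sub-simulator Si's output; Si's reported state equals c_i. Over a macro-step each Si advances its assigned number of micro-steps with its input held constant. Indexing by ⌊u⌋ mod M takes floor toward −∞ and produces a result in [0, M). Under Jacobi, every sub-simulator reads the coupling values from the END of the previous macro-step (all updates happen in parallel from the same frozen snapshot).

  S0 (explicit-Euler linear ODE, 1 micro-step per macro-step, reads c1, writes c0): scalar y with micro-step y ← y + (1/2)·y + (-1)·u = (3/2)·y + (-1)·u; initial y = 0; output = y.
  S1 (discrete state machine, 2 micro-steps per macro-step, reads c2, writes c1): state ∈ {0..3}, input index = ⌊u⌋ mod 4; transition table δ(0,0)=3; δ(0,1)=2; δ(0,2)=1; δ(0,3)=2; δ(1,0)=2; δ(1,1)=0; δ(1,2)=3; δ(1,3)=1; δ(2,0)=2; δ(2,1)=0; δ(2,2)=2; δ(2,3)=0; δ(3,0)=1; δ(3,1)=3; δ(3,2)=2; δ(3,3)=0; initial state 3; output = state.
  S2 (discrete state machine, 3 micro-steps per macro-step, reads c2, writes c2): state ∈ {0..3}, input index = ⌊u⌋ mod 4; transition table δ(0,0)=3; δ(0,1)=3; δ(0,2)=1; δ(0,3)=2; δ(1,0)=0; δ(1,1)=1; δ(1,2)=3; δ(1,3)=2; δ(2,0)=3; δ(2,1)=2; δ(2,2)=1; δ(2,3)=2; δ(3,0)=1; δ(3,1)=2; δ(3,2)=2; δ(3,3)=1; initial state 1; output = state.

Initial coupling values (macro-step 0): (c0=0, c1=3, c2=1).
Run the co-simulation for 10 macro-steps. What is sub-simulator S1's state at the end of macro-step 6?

S1 state at macro-step 6 = 3

macro 1: S0 reads c1=3 → after 1×micro: -3; S1 reads c2=1 → after 2×micro: 3; S2 reads c2=1 → after 3×micro: 1 ⇒ (c0=-3, c1=3, c2=1)
macro 2: S0 reads c1=3 → after 1×micro: -15/2; S1 reads c2=1 → after 2×micro: 3; S2 reads c2=1 → after 3×micro: 1 ⇒ (c0=-15/2, c1=3, c2=1)
macro 3: S0 reads c1=3 → after 1×micro: -57/4; S1 reads c2=1 → after 2×micro: 3; S2 reads c2=1 → after 3×micro: 1 ⇒ (c0=-57/4, c1=3, c2=1)
macro 4: S0 reads c1=3 → after 1×micro: -195/8; S1 reads c2=1 → after 2×micro: 3; S2 reads c2=1 → after 3×micro: 1 ⇒ (c0=-195/8, c1=3, c2=1)
macro 5: S0 reads c1=3 → after 1×micro: -633/16; S1 reads c2=1 → after 2×micro: 3; S2 reads c2=1 → after 3×micro: 1 ⇒ (c0=-633/16, c1=3, c2=1)
macro 6: S0 reads c1=3 → after 1×micro: -1995/32; S1 reads c2=1 → after 2×micro: 3; S2 reads c2=1 → after 3×micro: 1 ⇒ (c0=-1995/32, c1=3, c2=1)
macro 7: S0 reads c1=3 → after 1×micro: -6177/64; S1 reads c2=1 → after 2×micro: 3; S2 reads c2=1 → after 3×micro: 1 ⇒ (c0=-6177/64, c1=3, c2=1)
macro 8: S0 reads c1=3 → after 1×micro: -18915/128; S1 reads c2=1 → after 2×micro: 3; S2 reads c2=1 → after 3×micro: 1 ⇒ (c0=-18915/128, c1=3, c2=1)
macro 9: S0 reads c1=3 → after 1×micro: -57513/256; S1 reads c2=1 → after 2×micro: 3; S2 reads c2=1 → after 3×micro: 1 ⇒ (c0=-57513/256, c1=3, c2=1)
macro 10: S0 reads c1=3 → after 1×micro: -174075/512; S1 reads c2=1 → after 2×micro: 3; S2 reads c2=1 → after 3×micro: 1 ⇒ (c0=-174075/512, c1=3, c2=1)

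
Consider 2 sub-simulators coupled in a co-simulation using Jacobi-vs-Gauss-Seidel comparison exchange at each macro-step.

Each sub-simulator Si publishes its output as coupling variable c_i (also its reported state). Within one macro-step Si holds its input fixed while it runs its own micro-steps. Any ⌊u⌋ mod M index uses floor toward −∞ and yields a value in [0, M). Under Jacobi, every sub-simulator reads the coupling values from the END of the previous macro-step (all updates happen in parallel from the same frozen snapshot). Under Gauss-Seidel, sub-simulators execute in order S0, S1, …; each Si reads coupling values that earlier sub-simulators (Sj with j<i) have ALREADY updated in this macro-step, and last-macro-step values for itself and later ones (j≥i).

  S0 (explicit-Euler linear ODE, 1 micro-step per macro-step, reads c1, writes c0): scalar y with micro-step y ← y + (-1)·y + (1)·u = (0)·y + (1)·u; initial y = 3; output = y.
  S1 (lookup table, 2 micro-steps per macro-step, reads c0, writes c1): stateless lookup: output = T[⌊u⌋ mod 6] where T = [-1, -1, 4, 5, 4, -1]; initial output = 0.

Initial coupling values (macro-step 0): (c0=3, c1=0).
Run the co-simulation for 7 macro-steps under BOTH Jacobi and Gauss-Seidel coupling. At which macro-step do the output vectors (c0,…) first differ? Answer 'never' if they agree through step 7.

[Jacobi] macro 1: S0 reads c1=0 → after 1×micro: 0; S1 reads c0=3 → after 2×micro: 5 ⇒ (c0=0, c1=5)
[Jacobi] macro 2: S0 reads c1=5 → after 1×micro: 5; S1 reads c0=0 → after 2×micro: -1 ⇒ (c0=5, c1=-1)
[Jacobi] macro 3: S0 reads c1=-1 → after 1×micro: -1; S1 reads c0=5 → after 2×micro: -1 ⇒ (c0=-1, c1=-1)
[Jacobi] macro 4: S0 reads c1=-1 → after 1×micro: -1; S1 reads c0=-1 → after 2×micro: -1 ⇒ (c0=-1, c1=-1)
[Jacobi] macro 5: S0 reads c1=-1 → after 1×micro: -1; S1 reads c0=-1 → after 2×micro: -1 ⇒ (c0=-1, c1=-1)
[Jacobi] macro 6: S0 reads c1=-1 → after 1×micro: -1; S1 reads c0=-1 → after 2×micro: -1 ⇒ (c0=-1, c1=-1)
[Jacobi] macro 7: S0 reads c1=-1 → after 1×micro: -1; S1 reads c0=-1 → after 2×micro: -1 ⇒ (c0=-1, c1=-1)
[Gauss-Seidel] macro 1: S0 reads c1=0 → after 1×micro: 0; S1 reads c0=0 → after 2×micro: -1 ⇒ (c0=0, c1=-1)
[Gauss-Seidel] macro 2: S0 reads c1=-1 → after 1×micro: -1; S1 reads c0=-1 → after 2×micro: -1 ⇒ (c0=-1, c1=-1)
[Gauss-Seidel] macro 3: S0 reads c1=-1 → after 1×micro: -1; S1 reads c0=-1 → after 2×micro: -1 ⇒ (c0=-1, c1=-1)
[Gauss-Seidel] macro 4: S0 reads c1=-1 → after 1×micro: -1; S1 reads c0=-1 → after 2×micro: -1 ⇒ (c0=-1, c1=-1)
[Gauss-Seidel] macro 5: S0 reads c1=-1 → after 1×micro: -1; S1 reads c0=-1 → after 2×micro: -1 ⇒ (c0=-1, c1=-1)
[Gauss-Seidel] macro 6: S0 reads c1=-1 → after 1×micro: -1; S1 reads c0=-1 → after 2×micro: -1 ⇒ (c0=-1, c1=-1)
[Gauss-Seidel] macro 7: S0 reads c1=-1 → after 1×micro: -1; S1 reads c0=-1 → after 2×micro: -1 ⇒ (c0=-1, c1=-1)

first divergence at macro-step: 1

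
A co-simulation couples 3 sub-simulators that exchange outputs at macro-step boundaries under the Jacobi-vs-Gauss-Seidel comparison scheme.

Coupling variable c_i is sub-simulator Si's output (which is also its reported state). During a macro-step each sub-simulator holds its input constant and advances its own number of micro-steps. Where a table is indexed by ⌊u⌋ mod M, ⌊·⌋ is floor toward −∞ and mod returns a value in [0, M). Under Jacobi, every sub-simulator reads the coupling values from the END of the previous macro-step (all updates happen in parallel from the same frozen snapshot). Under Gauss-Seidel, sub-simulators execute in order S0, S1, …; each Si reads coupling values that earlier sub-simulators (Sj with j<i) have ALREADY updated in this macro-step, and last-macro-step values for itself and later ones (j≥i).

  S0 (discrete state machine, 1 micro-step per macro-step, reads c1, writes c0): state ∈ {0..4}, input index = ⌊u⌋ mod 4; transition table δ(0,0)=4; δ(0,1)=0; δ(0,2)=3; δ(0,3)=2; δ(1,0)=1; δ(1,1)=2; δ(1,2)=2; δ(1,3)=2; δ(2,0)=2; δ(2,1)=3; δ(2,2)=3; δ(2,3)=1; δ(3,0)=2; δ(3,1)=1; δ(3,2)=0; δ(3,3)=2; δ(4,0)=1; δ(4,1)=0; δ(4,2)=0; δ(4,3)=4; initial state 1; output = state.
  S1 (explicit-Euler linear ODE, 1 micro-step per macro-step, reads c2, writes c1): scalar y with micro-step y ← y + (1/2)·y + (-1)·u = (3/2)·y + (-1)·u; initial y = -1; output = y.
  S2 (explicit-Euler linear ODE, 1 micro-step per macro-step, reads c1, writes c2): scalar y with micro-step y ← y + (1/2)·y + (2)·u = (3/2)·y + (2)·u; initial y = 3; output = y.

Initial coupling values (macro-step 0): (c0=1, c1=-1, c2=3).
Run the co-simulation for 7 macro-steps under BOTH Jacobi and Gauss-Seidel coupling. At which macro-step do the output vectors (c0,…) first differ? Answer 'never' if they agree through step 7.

first divergence at macro-step: 1

[Jacobi] macro 1: S0 reads c1=-1 → after 1×micro: 2; S1 reads c2=3 → after 1×micro: -9/2; S2 reads c1=-1 → after 1×micro: 5/2 ⇒ (c0=2, c1=-9/2, c2=5/2)
[Jacobi] macro 2: S0 reads c1=-9/2 → after 1×micro: 1; S1 reads c2=5/2 → after 1×micro: -37/4; S2 reads c1=-9/2 → after 1×micro: -21/4 ⇒ (c0=1, c1=-37/4, c2=-21/4)
[Jacobi] macro 3: S0 reads c1=-37/4 → after 1×micro: 2; S1 reads c2=-21/4 → after 1×micro: -69/8; S2 reads c1=-37/4 → after 1×micro: -211/8 ⇒ (c0=2, c1=-69/8, c2=-211/8)
[Jacobi] macro 4: S0 reads c1=-69/8 → after 1×micro: 1; S1 reads c2=-211/8 → after 1×micro: 215/16; S2 reads c1=-69/8 → after 1×micro: -909/16 ⇒ (c0=1, c1=215/16, c2=-909/16)
[Jacobi] macro 5: S0 reads c1=215/16 → after 1×micro: 2; S1 reads c2=-909/16 → after 1×micro: 2463/32; S2 reads c1=215/16 → after 1×micro: -1867/32 ⇒ (c0=2, c1=2463/32, c2=-1867/32)
[Jacobi] macro 6: S0 reads c1=2463/32 → after 1×micro: 2; S1 reads c2=-1867/32 → after 1×micro: 11123/64; S2 reads c1=2463/32 → after 1×micro: 4251/64 ⇒ (c0=2, c1=11123/64, c2=4251/64)
[Jacobi] macro 7: S0 reads c1=11123/64 → after 1×micro: 3; S1 reads c2=4251/64 → after 1×micro: 24867/128; S2 reads c1=11123/64 → after 1×micro: 57245/128 ⇒ (c0=3, c1=24867/128, c2=57245/128)
[Gauss-Seidel] macro 1: S0 reads c1=-1 → after 1×micro: 2; S1 reads c2=3 → after 1×micro: -9/2; S2 reads c1=-9/2 → after 1×micro: -9/2 ⇒ (c0=2, c1=-9/2, c2=-9/2)
[Gauss-Seidel] macro 2: S0 reads c1=-9/2 → after 1×micro: 1; S1 reads c2=-9/2 → after 1×micro: -9/4; S2 reads c1=-9/4 → after 1×micro: -45/4 ⇒ (c0=1, c1=-9/4, c2=-45/4)
[Gauss-Seidel] macro 3: S0 reads c1=-9/4 → after 1×micro: 2; S1 reads c2=-45/4 → after 1×micro: 63/8; S2 reads c1=63/8 → after 1×micro: -9/8 ⇒ (c0=2, c1=63/8, c2=-9/8)
[Gauss-Seidel] macro 4: S0 reads c1=63/8 → after 1×micro: 1; S1 reads c2=-9/8 → after 1×micro: 207/16; S2 reads c1=207/16 → after 1×micro: 387/16 ⇒ (c0=1, c1=207/16, c2=387/16)
[Gauss-Seidel] macro 5: S0 reads c1=207/16 → after 1×micro: 1; S1 reads c2=387/16 → after 1×micro: -153/32; S2 reads c1=-153/32 → after 1×micro: 855/32 ⇒ (c0=1, c1=-153/32, c2=855/32)
[Gauss-Seidel] macro 6: S0 reads c1=-153/32 → after 1×micro: 2; S1 reads c2=855/32 → after 1×micro: -2169/64; S2 reads c1=-2169/64 → after 1×micro: -1773/64 ⇒ (c0=2, c1=-2169/64, c2=-1773/64)
[Gauss-Seidel] macro 7: S0 reads c1=-2169/64 → after 1×micro: 3; S1 reads c2=-1773/64 → after 1×micro: -2961/128; S2 reads c1=-2961/128 → after 1×micro: -11241/128 ⇒ (c0=3, c1=-2961/128, c2=-11241/128)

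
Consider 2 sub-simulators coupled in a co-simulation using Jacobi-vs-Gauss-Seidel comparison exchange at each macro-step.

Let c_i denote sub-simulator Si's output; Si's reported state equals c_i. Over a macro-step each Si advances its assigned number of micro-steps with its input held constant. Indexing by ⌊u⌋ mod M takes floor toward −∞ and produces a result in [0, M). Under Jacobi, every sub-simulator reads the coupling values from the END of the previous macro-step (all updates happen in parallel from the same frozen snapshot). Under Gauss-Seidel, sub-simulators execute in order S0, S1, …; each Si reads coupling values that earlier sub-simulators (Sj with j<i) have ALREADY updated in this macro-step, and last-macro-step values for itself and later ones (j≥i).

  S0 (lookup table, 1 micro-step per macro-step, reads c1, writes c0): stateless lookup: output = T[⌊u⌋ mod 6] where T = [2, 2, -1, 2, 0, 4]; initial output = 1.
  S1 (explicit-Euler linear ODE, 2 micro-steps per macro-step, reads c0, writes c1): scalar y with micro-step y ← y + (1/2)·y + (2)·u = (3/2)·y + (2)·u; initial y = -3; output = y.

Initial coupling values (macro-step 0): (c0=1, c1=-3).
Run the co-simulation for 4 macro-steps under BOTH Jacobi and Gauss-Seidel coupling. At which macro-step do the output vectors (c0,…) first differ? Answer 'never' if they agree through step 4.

[Jacobi] macro 1: S0 reads c1=-3 → after 1×micro: 2; S1 reads c0=1 → after 2×micro: -7/4 ⇒ (c0=2, c1=-7/4)
[Jacobi] macro 2: S0 reads c1=-7/4 → after 1×micro: 0; S1 reads c0=2 → after 2×micro: 97/16 ⇒ (c0=0, c1=97/16)
[Jacobi] macro 3: S0 reads c1=97/16 → after 1×micro: 2; S1 reads c0=0 → after 2×micro: 873/64 ⇒ (c0=2, c1=873/64)
[Jacobi] macro 4: S0 reads c1=873/64 → after 1×micro: 2; S1 reads c0=2 → after 2×micro: 10417/256 ⇒ (c0=2, c1=10417/256)
[Gauss-Seidel] macro 1: S0 reads c1=-3 → after 1×micro: 2; S1 reads c0=2 → after 2×micro: 13/4 ⇒ (c0=2, c1=13/4)
[Gauss-Seidel] macro 2: S0 reads c1=13/4 → after 1×micro: 2; S1 reads c0=2 → after 2×micro: 277/16 ⇒ (c0=2, c1=277/16)
[Gauss-Seidel] macro 3: S0 reads c1=277/16 → after 1×micro: 4; S1 reads c0=4 → after 2×micro: 3773/64 ⇒ (c0=4, c1=3773/64)
[Gauss-Seidel] macro 4: S0 reads c1=3773/64 → after 1×micro: 0; S1 reads c0=0 → after 2×micro: 33957/256 ⇒ (c0=0, c1=33957/256)

first divergence at macro-step: 1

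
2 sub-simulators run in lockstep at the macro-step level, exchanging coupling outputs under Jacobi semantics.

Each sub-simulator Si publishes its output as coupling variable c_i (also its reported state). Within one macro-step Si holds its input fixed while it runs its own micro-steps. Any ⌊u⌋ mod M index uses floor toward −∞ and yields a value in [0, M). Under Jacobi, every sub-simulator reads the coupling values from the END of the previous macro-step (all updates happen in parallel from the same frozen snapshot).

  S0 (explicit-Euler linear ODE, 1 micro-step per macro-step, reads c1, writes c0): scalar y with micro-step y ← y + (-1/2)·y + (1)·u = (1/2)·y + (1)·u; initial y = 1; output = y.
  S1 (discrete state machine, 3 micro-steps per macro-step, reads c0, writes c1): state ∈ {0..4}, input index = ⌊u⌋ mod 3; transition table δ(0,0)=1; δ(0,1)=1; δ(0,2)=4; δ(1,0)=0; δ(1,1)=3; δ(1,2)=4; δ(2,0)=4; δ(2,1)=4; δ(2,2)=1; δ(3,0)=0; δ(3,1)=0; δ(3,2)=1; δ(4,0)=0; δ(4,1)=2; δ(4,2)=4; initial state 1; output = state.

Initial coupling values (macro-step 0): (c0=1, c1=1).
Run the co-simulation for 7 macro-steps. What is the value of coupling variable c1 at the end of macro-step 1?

c1 at macro-step 1 = 1

macro 1: S0 reads c1=1 → after 1×micro: 3/2; S1 reads c0=1 → after 3×micro: 1 ⇒ (c0=3/2, c1=1)
macro 2: S0 reads c1=1 → after 1×micro: 7/4; S1 reads c0=3/2 → after 3×micro: 1 ⇒ (c0=7/4, c1=1)
macro 3: S0 reads c1=1 → after 1×micro: 15/8; S1 reads c0=7/4 → after 3×micro: 1 ⇒ (c0=15/8, c1=1)
macro 4: S0 reads c1=1 → after 1×micro: 31/16; S1 reads c0=15/8 → after 3×micro: 1 ⇒ (c0=31/16, c1=1)
macro 5: S0 reads c1=1 → after 1×micro: 63/32; S1 reads c0=31/16 → after 3×micro: 1 ⇒ (c0=63/32, c1=1)
macro 6: S0 reads c1=1 → after 1×micro: 127/64; S1 reads c0=63/32 → after 3×micro: 1 ⇒ (c0=127/64, c1=1)
macro 7: S0 reads c1=1 → after 1×micro: 255/128; S1 reads c0=127/64 → after 3×micro: 1 ⇒ (c0=255/128, c1=1)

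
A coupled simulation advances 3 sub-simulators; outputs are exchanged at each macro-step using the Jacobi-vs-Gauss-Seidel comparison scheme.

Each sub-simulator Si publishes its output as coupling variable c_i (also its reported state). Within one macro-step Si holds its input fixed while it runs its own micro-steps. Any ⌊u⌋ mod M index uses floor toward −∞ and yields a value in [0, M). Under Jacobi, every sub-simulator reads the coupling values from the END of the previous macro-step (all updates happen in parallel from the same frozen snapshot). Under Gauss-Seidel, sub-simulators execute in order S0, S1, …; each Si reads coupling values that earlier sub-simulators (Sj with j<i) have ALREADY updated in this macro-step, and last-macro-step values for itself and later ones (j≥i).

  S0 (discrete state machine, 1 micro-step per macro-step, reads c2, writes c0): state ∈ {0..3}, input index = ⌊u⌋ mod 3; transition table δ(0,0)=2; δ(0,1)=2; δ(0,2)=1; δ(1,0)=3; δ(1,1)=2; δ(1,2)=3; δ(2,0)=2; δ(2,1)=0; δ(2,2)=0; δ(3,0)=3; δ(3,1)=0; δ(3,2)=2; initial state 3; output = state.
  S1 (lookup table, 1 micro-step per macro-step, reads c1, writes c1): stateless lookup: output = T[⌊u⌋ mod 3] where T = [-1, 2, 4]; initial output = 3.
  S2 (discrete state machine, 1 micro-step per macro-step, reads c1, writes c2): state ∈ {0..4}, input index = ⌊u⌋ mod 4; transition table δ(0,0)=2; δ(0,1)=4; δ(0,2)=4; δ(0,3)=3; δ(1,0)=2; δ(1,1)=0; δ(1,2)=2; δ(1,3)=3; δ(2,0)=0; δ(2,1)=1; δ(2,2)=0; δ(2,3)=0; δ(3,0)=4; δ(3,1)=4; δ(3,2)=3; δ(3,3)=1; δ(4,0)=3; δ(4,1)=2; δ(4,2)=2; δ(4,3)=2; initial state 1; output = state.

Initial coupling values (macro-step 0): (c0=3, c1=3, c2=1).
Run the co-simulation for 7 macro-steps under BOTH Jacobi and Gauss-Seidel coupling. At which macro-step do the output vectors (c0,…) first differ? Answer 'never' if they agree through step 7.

[Jacobi] macro 1: S0 reads c2=1 → after 1×micro: 0; S1 reads c1=3 → after 1×micro: -1; S2 reads c1=3 → after 1×micro: 3 ⇒ (c0=0, c1=-1, c2=3)
[Jacobi] macro 2: S0 reads c2=3 → after 1×micro: 2; S1 reads c1=-1 → after 1×micro: 4; S2 reads c1=-1 → after 1×micro: 1 ⇒ (c0=2, c1=4, c2=1)
[Jacobi] macro 3: S0 reads c2=1 → after 1×micro: 0; S1 reads c1=4 → after 1×micro: 2; S2 reads c1=4 → after 1×micro: 2 ⇒ (c0=0, c1=2, c2=2)
[Jacobi] macro 4: S0 reads c2=2 → after 1×micro: 1; S1 reads c1=2 → after 1×micro: 4; S2 reads c1=2 → after 1×micro: 0 ⇒ (c0=1, c1=4, c2=0)
[Jacobi] macro 5: S0 reads c2=0 → after 1×micro: 3; S1 reads c1=4 → after 1×micro: 2; S2 reads c1=4 → after 1×micro: 2 ⇒ (c0=3, c1=2, c2=2)
[Jacobi] macro 6: S0 reads c2=2 → after 1×micro: 2; S1 reads c1=2 → after 1×micro: 4; S2 reads c1=2 → after 1×micro: 0 ⇒ (c0=2, c1=4, c2=0)
[Jacobi] macro 7: S0 reads c2=0 → after 1×micro: 2; S1 reads c1=4 → after 1×micro: 2; S2 reads c1=4 → after 1×micro: 2 ⇒ (c0=2, c1=2, c2=2)
[Gauss-Seidel] macro 1: S0 reads c2=1 → after 1×micro: 0; S1 reads c1=3 → after 1×micro: -1; S2 reads c1=-1 → after 1×micro: 3 ⇒ (c0=0, c1=-1, c2=3)
[Gauss-Seidel] macro 2: S0 reads c2=3 → after 1×micro: 2; S1 reads c1=-1 → after 1×micro: 4; S2 reads c1=4 → after 1×micro: 4 ⇒ (c0=2, c1=4, c2=4)
[Gauss-Seidel] macro 3: S0 reads c2=4 → after 1×micro: 0; S1 reads c1=4 → after 1×micro: 2; S2 reads c1=2 → after 1×micro: 2 ⇒ (c0=0, c1=2, c2=2)
[Gauss-Seidel] macro 4: S0 reads c2=2 → after 1×micro: 1; S1 reads c1=2 → after 1×micro: 4; S2 reads c1=4 → after 1×micro: 0 ⇒ (c0=1, c1=4, c2=0)
[Gauss-Seidel] macro 5: S0 reads c2=0 → after 1×micro: 3; S1 reads c1=4 → after 1×micro: 2; S2 reads c1=2 → after 1×micro: 4 ⇒ (c0=3, c1=2, c2=4)
[Gauss-Seidel] macro 6: S0 reads c2=4 → after 1×micro: 0; S1 reads c1=2 → after 1×micro: 4; S2 reads c1=4 → after 1×micro: 3 ⇒ (c0=0, c1=4, c2=3)
[Gauss-Seidel] macro 7: S0 reads c2=3 → after 1×micro: 2; S1 reads c1=4 → after 1×micro: 2; S2 reads c1=2 → after 1×micro: 3 ⇒ (c0=2, c1=2, c2=3)

first divergence at macro-step: 2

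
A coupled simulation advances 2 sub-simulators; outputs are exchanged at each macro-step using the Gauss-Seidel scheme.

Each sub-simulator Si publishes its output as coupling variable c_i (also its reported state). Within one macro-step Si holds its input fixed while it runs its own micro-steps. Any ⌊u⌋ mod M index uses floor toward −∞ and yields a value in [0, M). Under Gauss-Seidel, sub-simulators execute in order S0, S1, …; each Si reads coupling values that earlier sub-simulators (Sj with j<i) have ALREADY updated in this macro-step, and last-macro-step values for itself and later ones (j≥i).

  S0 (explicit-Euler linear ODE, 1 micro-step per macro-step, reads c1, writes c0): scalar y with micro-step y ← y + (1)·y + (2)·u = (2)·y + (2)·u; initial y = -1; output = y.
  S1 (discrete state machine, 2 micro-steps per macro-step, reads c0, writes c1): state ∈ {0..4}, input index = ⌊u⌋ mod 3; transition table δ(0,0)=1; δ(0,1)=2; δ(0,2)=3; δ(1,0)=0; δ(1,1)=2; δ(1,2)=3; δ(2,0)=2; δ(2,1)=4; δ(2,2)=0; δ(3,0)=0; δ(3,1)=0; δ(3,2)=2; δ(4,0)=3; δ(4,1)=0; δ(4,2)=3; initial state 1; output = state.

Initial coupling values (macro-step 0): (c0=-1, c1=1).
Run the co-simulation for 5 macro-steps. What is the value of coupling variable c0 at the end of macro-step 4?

macro 1: S0 reads c1=1 → after 1×micro: 0; S1 reads c0=0 → after 2×micro: 1 ⇒ (c0=0, c1=1)
macro 2: S0 reads c1=1 → after 1×micro: 2; S1 reads c0=2 → after 2×micro: 2 ⇒ (c0=2, c1=2)
macro 3: S0 reads c1=2 → after 1×micro: 8; S1 reads c0=8 → after 2×micro: 3 ⇒ (c0=8, c1=3)
macro 4: S0 reads c1=3 → after 1×micro: 22; S1 reads c0=22 → after 2×micro: 2 ⇒ (c0=22, c1=2)
macro 5: S0 reads c1=2 → after 1×micro: 48; S1 reads c0=48 → after 2×micro: 2 ⇒ (c0=48, c1=2)

c0 at macro-step 4 = 22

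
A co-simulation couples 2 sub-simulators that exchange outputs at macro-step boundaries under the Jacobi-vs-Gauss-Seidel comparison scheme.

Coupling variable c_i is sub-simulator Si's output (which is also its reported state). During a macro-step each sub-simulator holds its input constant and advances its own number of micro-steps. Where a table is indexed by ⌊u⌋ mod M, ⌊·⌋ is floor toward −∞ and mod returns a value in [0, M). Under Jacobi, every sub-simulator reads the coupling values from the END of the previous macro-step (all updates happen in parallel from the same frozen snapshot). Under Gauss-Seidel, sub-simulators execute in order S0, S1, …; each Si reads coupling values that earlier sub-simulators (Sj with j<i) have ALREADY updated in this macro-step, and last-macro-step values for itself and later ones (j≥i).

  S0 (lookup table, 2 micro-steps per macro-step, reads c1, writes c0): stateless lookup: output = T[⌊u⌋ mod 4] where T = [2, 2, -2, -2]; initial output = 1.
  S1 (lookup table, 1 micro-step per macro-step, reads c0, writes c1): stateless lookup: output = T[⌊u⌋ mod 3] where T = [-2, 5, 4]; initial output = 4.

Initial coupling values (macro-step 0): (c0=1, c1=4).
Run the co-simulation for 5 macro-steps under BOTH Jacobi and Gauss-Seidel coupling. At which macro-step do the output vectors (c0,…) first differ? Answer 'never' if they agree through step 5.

[Jacobi] macro 1: S0 reads c1=4 → after 2×micro: 2; S1 reads c0=1 → after 1×micro: 5 ⇒ (c0=2, c1=5)
[Jacobi] macro 2: S0 reads c1=5 → after 2×micro: 2; S1 reads c0=2 → after 1×micro: 4 ⇒ (c0=2, c1=4)
[Jacobi] macro 3: S0 reads c1=4 → after 2×micro: 2; S1 reads c0=2 → after 1×micro: 4 ⇒ (c0=2, c1=4)
[Jacobi] macro 4: S0 reads c1=4 → after 2×micro: 2; S1 reads c0=2 → after 1×micro: 4 ⇒ (c0=2, c1=4)
[Jacobi] macro 5: S0 reads c1=4 → after 2×micro: 2; S1 reads c0=2 → after 1×micro: 4 ⇒ (c0=2, c1=4)
[Gauss-Seidel] macro 1: S0 reads c1=4 → after 2×micro: 2; S1 reads c0=2 → after 1×micro: 4 ⇒ (c0=2, c1=4)
[Gauss-Seidel] macro 2: S0 reads c1=4 → after 2×micro: 2; S1 reads c0=2 → after 1×micro: 4 ⇒ (c0=2, c1=4)
[Gauss-Seidel] macro 3: S0 reads c1=4 → after 2×micro: 2; S1 reads c0=2 → after 1×micro: 4 ⇒ (c0=2, c1=4)
[Gauss-Seidel] macro 4: S0 reads c1=4 → after 2×micro: 2; S1 reads c0=2 → after 1×micro: 4 ⇒ (c0=2, c1=4)
[Gauss-Seidel] macro 5: S0 reads c1=4 → after 2×micro: 2; S1 reads c0=2 → after 1×micro: 4 ⇒ (c0=2, c1=4)

first divergence at macro-step: 1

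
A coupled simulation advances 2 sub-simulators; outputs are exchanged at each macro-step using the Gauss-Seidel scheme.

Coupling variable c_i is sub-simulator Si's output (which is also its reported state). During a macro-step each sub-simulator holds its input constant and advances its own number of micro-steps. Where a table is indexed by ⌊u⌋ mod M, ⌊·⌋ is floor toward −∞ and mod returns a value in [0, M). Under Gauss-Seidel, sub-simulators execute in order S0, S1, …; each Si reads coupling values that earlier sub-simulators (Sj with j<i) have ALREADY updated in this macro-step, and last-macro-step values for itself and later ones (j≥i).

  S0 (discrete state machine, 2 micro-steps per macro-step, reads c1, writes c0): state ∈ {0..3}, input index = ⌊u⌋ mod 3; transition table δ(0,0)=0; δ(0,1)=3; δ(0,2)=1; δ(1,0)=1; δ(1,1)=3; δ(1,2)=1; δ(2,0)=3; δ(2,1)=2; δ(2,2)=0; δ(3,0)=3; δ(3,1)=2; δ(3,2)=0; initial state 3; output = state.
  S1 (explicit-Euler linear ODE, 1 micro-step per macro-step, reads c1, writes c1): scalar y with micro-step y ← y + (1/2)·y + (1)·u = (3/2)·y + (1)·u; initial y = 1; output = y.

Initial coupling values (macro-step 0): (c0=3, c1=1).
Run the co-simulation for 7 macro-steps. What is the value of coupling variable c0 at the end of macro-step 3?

macro 1: S0 reads c1=1 → after 2×micro: 2; S1 reads c1=1 → after 1×micro: 5/2 ⇒ (c0=2, c1=5/2)
macro 2: S0 reads c1=5/2 → after 2×micro: 1; S1 reads c1=5/2 → after 1×micro: 25/4 ⇒ (c0=1, c1=25/4)
macro 3: S0 reads c1=25/4 → after 2×micro: 1; S1 reads c1=25/4 → after 1×micro: 125/8 ⇒ (c0=1, c1=125/8)
macro 4: S0 reads c1=125/8 → after 2×micro: 1; S1 reads c1=125/8 → after 1×micro: 625/16 ⇒ (c0=1, c1=625/16)
macro 5: S0 reads c1=625/16 → after 2×micro: 1; S1 reads c1=625/16 → after 1×micro: 3125/32 ⇒ (c0=1, c1=3125/32)
macro 6: S0 reads c1=3125/32 → after 2×micro: 2; S1 reads c1=3125/32 → after 1×micro: 15625/64 ⇒ (c0=2, c1=15625/64)
macro 7: S0 reads c1=15625/64 → after 2×micro: 2; S1 reads c1=15625/64 → after 1×micro: 78125/128 ⇒ (c0=2, c1=78125/128)

c0 at macro-step 3 = 1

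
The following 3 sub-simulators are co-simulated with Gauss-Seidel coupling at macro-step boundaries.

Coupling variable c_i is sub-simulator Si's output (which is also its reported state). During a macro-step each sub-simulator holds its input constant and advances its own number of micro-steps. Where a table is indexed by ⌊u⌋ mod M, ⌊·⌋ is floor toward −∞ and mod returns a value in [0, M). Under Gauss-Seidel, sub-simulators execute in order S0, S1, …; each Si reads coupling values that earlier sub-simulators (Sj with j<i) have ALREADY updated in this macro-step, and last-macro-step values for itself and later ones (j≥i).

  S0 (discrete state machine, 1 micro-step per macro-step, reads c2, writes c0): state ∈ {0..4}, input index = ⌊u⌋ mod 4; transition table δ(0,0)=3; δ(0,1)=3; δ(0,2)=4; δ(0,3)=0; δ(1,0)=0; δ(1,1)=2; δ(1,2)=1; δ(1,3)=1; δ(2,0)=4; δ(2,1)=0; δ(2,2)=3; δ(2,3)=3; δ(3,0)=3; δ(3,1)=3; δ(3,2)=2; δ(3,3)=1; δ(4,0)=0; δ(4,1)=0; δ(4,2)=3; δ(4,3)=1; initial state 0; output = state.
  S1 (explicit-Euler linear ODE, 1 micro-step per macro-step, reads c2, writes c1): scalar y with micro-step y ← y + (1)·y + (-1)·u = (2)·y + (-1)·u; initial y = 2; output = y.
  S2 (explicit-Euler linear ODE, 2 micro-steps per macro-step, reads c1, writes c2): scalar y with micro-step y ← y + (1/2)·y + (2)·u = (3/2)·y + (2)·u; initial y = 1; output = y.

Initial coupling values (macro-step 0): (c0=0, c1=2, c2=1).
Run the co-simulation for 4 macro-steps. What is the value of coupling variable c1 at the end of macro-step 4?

macro 1: S0 reads c2=1 → after 1×micro: 3; S1 reads c2=1 → after 1×micro: 3; S2 reads c1=3 → after 2×micro: 69/4 ⇒ (c0=3, c1=3, c2=69/4)
macro 2: S0 reads c2=69/4 → after 1×micro: 3; S1 reads c2=69/4 → after 1×micro: -45/4; S2 reads c1=-45/4 → after 2×micro: -279/16 ⇒ (c0=3, c1=-45/4, c2=-279/16)
macro 3: S0 reads c2=-279/16 → after 1×micro: 2; S1 reads c2=-279/16 → after 1×micro: -81/16; S2 reads c1=-81/16 → after 2×micro: -4131/64 ⇒ (c0=2, c1=-81/16, c2=-4131/64)
macro 4: S0 reads c2=-4131/64 → after 1×micro: 3; S1 reads c2=-4131/64 → after 1×micro: 3483/64; S2 reads c1=3483/64 → after 2×micro: 32481/256 ⇒ (c0=3, c1=3483/64, c2=32481/256)

c1 at macro-step 4 = 3483/64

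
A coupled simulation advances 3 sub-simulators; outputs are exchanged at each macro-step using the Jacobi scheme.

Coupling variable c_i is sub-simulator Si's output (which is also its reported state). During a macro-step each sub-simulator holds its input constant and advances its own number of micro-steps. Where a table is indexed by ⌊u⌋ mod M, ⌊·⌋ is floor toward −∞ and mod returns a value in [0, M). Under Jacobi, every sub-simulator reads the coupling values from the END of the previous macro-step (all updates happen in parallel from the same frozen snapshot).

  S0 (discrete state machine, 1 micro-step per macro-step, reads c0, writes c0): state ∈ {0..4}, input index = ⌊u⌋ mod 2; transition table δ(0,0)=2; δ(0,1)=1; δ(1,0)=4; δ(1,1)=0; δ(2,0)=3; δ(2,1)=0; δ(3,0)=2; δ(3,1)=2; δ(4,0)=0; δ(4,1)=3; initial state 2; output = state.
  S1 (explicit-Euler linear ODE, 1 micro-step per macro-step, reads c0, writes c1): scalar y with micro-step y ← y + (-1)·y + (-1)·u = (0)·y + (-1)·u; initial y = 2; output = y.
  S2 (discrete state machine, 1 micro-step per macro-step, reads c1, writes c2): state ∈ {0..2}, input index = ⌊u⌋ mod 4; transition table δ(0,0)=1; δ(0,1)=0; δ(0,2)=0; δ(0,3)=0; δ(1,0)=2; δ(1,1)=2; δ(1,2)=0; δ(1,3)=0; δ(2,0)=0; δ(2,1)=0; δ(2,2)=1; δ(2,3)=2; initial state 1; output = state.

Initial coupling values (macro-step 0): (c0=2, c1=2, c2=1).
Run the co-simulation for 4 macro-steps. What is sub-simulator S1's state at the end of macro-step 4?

S1 state at macro-step 4 = -3

macro 1: S0 reads c0=2 → after 1×micro: 3; S1 reads c0=2 → after 1×micro: -2; S2 reads c1=2 → after 1×micro: 0 ⇒ (c0=3, c1=-2, c2=0)
macro 2: S0 reads c0=3 → after 1×micro: 2; S1 reads c0=3 → after 1×micro: -3; S2 reads c1=-2 → after 1×micro: 0 ⇒ (c0=2, c1=-3, c2=0)
macro 3: S0 reads c0=2 → after 1×micro: 3; S1 reads c0=2 → after 1×micro: -2; S2 reads c1=-3 → after 1×micro: 0 ⇒ (c0=3, c1=-2, c2=0)
macro 4: S0 reads c0=3 → after 1×micro: 2; S1 reads c0=3 → after 1×micro: -3; S2 reads c1=-2 → after 1×micro: 0 ⇒ (c0=2, c1=-3, c2=0)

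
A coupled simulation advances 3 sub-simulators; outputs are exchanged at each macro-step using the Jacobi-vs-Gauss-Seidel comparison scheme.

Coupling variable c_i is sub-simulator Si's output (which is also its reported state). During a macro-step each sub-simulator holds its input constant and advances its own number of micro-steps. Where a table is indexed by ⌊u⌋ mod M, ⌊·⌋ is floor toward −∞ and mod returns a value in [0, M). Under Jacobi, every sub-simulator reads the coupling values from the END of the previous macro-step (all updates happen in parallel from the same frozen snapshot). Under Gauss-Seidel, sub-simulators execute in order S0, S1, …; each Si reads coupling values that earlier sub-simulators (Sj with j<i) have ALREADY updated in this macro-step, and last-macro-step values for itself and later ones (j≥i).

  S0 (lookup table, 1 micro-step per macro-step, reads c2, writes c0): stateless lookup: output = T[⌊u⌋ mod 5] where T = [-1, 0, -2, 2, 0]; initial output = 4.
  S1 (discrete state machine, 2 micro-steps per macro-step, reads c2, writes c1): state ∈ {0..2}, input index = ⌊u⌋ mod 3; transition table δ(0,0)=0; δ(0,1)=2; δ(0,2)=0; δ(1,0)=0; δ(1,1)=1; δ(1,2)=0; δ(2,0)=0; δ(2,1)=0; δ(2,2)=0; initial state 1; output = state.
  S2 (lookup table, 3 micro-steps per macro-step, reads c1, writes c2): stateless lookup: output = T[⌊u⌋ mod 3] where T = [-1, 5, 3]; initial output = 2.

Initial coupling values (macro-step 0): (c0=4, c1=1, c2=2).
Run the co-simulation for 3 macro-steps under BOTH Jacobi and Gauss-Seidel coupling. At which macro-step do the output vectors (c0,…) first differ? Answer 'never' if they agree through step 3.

[Jacobi] macro 1: S0 reads c2=2 → after 1×micro: -2; S1 reads c2=2 → after 2×micro: 0; S2 reads c1=1 → after 3×micro: 5 ⇒ (c0=-2, c1=0, c2=5)
[Jacobi] macro 2: S0 reads c2=5 → after 1×micro: -1; S1 reads c2=5 → after 2×micro: 0; S2 reads c1=0 → after 3×micro: -1 ⇒ (c0=-1, c1=0, c2=-1)
[Jacobi] macro 3: S0 reads c2=-1 → after 1×micro: 0; S1 reads c2=-1 → after 2×micro: 0; S2 reads c1=0 → after 3×micro: -1 ⇒ (c0=0, c1=0, c2=-1)
[Gauss-Seidel] macro 1: S0 reads c2=2 → after 1×micro: -2; S1 reads c2=2 → after 2×micro: 0; S2 reads c1=0 → after 3×micro: -1 ⇒ (c0=-2, c1=0, c2=-1)
[Gauss-Seidel] macro 2: S0 reads c2=-1 → after 1×micro: 0; S1 reads c2=-1 → after 2×micro: 0; S2 reads c1=0 → after 3×micro: -1 ⇒ (c0=0, c1=0, c2=-1)
[Gauss-Seidel] macro 3: S0 reads c2=-1 → after 1×micro: 0; S1 reads c2=-1 → after 2×micro: 0; S2 reads c1=0 → after 3×micro: -1 ⇒ (c0=0, c1=0, c2=-1)

first divergence at macro-step: 1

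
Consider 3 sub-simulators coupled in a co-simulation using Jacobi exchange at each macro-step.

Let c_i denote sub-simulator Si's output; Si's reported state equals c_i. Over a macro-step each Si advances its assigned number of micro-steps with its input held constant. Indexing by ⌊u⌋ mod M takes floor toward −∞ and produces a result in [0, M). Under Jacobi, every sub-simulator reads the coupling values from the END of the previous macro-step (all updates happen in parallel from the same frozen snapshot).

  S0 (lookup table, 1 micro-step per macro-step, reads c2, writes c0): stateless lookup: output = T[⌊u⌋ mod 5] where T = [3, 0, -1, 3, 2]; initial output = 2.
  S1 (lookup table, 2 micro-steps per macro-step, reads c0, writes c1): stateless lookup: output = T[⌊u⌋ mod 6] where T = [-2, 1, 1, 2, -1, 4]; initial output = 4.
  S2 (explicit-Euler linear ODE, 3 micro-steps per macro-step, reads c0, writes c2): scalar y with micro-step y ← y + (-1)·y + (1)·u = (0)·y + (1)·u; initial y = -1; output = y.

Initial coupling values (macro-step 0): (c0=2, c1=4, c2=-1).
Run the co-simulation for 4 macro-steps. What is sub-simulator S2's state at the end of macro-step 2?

S2 state at macro-step 2 = 2

macro 1: S0 reads c2=-1 → after 1×micro: 2; S1 reads c0=2 → after 2×micro: 1; S2 reads c0=2 → after 3×micro: 2 ⇒ (c0=2, c1=1, c2=2)
macro 2: S0 reads c2=2 → after 1×micro: -1; S1 reads c0=2 → after 2×micro: 1; S2 reads c0=2 → after 3×micro: 2 ⇒ (c0=-1, c1=1, c2=2)
macro 3: S0 reads c2=2 → after 1×micro: -1; S1 reads c0=-1 → after 2×micro: 4; S2 reads c0=-1 → after 3×micro: -1 ⇒ (c0=-1, c1=4, c2=-1)
macro 4: S0 reads c2=-1 → after 1×micro: 2; S1 reads c0=-1 → after 2×micro: 4; S2 reads c0=-1 → after 3×micro: -1 ⇒ (c0=2, c1=4, c2=-1)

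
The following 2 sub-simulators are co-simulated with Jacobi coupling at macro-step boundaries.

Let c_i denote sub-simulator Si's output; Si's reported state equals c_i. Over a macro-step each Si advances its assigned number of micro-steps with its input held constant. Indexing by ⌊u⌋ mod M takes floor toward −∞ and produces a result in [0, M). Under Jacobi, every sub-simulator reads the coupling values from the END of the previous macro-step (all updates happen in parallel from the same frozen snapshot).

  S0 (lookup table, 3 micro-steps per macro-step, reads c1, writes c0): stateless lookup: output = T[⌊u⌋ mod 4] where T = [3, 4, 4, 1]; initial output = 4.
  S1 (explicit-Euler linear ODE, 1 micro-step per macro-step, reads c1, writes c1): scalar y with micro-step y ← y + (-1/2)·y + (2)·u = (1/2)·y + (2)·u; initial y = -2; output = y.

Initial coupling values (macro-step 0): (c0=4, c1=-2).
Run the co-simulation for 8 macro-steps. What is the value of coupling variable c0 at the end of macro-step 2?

c0 at macro-step 2 = 1

macro 1: S0 reads c1=-2 → after 3×micro: 4; S1 reads c1=-2 → after 1×micro: -5 ⇒ (c0=4, c1=-5)
macro 2: S0 reads c1=-5 → after 3×micro: 1; S1 reads c1=-5 → after 1×micro: -25/2 ⇒ (c0=1, c1=-25/2)
macro 3: S0 reads c1=-25/2 → after 3×micro: 1; S1 reads c1=-25/2 → after 1×micro: -125/4 ⇒ (c0=1, c1=-125/4)
macro 4: S0 reads c1=-125/4 → after 3×micro: 3; S1 reads c1=-125/4 → after 1×micro: -625/8 ⇒ (c0=3, c1=-625/8)
macro 5: S0 reads c1=-625/8 → after 3×micro: 4; S1 reads c1=-625/8 → after 1×micro: -3125/16 ⇒ (c0=4, c1=-3125/16)
macro 6: S0 reads c1=-3125/16 → after 3×micro: 3; S1 reads c1=-3125/16 → after 1×micro: -15625/32 ⇒ (c0=3, c1=-15625/32)
macro 7: S0 reads c1=-15625/32 → after 3×micro: 1; S1 reads c1=-15625/32 → after 1×micro: -78125/64 ⇒ (c0=1, c1=-78125/64)
macro 8: S0 reads c1=-78125/64 → after 3×micro: 1; S1 reads c1=-78125/64 → after 1×micro: -390625/128 ⇒ (c0=1, c1=-390625/128)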